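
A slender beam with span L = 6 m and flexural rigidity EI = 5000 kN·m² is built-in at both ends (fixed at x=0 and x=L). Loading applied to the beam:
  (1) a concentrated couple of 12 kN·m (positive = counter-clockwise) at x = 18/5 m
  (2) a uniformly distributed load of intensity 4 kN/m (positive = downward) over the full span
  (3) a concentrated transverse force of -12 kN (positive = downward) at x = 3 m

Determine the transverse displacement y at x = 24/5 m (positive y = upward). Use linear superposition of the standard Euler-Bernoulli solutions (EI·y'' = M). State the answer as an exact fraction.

Load 1 — applied couple M₀=12 kN·m at a=18/5 m (b=L-a=12/5):
  y_1 = (R_Ax³/6 - M_Ax²/2 - M₀(x-a)²/2)/EI  [x>a] with R_A=72/25, M_A=96/25 = ((72/25)·(24/5)³/6 - (96/25)·(24/5)²/2 - 12·((24/5)-(18/5))²/2)/5000 = 81/1953125 m
Load 2 — uniform load w=4 kN/m over full span:
  y_2 = -wx²(L-x)²/(24EI) = -4·(24/5)²·(6-(24/5))²/(24·5000) = -432/390625 m
Load 3 — point force P=-12 kN at a=3 m (b=L-a=3):
  y_3 = -Pa²(L-x)²(3bL-(3b+a)(L-x))/(6L³EI)  [x>a] = -(-12)·3²·(6-(24/5))²·(3·3·6-(3·3+3)·(6-(24/5)))/(6·6³·5000) = 297/312500 m
Superposition: y = Σ y_i = -891/7812500 m ≈ -0.000114 m

y(24/5) = -891/7812500 m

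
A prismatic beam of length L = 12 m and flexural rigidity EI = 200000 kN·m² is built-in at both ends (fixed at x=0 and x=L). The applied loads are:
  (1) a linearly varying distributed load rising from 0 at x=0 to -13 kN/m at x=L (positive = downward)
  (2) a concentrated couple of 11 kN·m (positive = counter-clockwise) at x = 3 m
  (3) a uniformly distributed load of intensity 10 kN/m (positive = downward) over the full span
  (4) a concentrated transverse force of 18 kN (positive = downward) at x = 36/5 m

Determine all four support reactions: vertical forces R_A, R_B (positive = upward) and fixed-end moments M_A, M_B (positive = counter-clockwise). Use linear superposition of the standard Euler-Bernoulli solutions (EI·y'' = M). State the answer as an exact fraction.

Load 1 — triangular load w₀=-13 kN/m (0→w₀ over full span):
  R_A = 3w₀L/20 = 3·(-13)·12/20 = -117/5 kN
  M_A = w₀L²/30 = (-13)·12²/30 = -312/5 kN·m
  R_B = 7w₀L/20 = 7·(-13)·12/20 = -273/5 kN
  M_B = -w₀L²/20 = -(-13)·12²/20 = 468/5 kN·m
Load 2 — applied couple M₀=11 kN·m at a=3 m (b=L-a=9):
  R_A = 6M₀ab/L³ = 6·11·3·9/12³ = 33/32 kN
  M_A = M₀b(2a-b)/L² = 11·9·(2·3-9)/12² = -33/16 kN·m
  R_B = -6M₀ab/L³ = -6·11·3·9/12³ = -33/32 kN
  M_B = M₀a(2b-a)/L² = 11·3·(2·9-3)/12² = 55/16 kN·m
Load 3 — uniform load w=10 kN/m over full span:
  R_A = wL/2 = 10·12/2 = 60 kN
  M_A = wL²/12 = 10·12²/12 = 120 kN·m
  R_B = wL/2 = 10·12/2 = 60 kN
  M_B = -wL²/12 = -10·12²/12 = -120 kN·m
Load 4 — point force P=18 kN at a=36/5 m (b=L-a=24/5):
  R_A = Pb²(3a+b)/L³ = 18·(24/5)²·(3·(36/5)+(24/5))/12³ = 792/125 kN
  M_A = Pab²/L² = 18·(36/5)·(24/5)²/12² = 2592/125 kN·m
  R_B = Pa²(a+3b)/L³ = 18·(36/5)²·((36/5)+3·(24/5))/12³ = 1458/125 kN
  M_B = -Pa²b/L² = -18·(36/5)²·(24/5)/12² = -3888/125 kN·m
Superposition: R_A = 175869/4000 kN, M_A = 152547/2000 kN·m, R_B = 64131/4000 kN, M_B = -108133/2000 kN·m

R_A = 175869/4000 kN, M_A = 152547/2000 kN·m, R_B = 64131/4000 kN, M_B = -108133/2000 kN·m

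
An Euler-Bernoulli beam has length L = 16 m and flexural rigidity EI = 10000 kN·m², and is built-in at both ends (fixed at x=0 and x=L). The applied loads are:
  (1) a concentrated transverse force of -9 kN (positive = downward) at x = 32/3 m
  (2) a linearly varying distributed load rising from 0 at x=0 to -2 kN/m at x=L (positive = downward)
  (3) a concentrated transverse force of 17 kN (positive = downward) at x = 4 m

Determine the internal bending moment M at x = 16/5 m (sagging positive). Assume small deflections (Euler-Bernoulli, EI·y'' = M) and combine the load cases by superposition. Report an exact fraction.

M(16/5) = 19859/1500 kN·m

Load 1 — point force P=-9 kN at a=32/3 m (b=L-a=16/3):
  M_1 = Pb²(3a+b)x/L³ - Pab²/L²  [x≤a] = (-9)·(16/3)²·(3·(32/3)+(16/3))·(16/5)/16³ - (-9)·(32/3)·(16/3)²/16² = 16/5 kN·m
Load 2 — triangular load w₀=-2 kN/m (0→w₀ over full span):
  M_2 = 3w₀Lx/20 - w₀L²/30 - w₀x³/(6L) = 3·(-2)·16·(16/5)/20 - (-2)·16²/30 - (-2)·(16/5)³/(6·16) = 896/375 kN·m
Load 3 — point force P=17 kN at a=4 m (b=L-a=12):
  M_3 = Pb²(3a+b)x/L³ - Pab²/L²  [x≤a] = 17·12²·(3·4+12)·(16/5)/16³ - 17·4·12²/16² = 153/20 kN·m
Superposition: M = Σ M_i = 19859/1500 kN·m ≈ 13.239333 kN·m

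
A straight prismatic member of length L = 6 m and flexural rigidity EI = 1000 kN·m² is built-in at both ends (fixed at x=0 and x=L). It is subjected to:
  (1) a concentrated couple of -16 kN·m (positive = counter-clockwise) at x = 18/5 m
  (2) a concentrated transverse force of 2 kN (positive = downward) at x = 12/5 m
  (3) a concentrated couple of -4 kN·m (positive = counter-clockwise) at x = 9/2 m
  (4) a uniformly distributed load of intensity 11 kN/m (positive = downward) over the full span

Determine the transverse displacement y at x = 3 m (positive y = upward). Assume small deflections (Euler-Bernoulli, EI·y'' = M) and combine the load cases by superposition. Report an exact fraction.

Load 1 — applied couple M₀=-16 kN·m at a=18/5 m (b=L-a=12/5):
  y_1 = (R_Ax³/6 - M_Ax²/2)/EI  [x≤a] with R_A=-96/25, M_A=-128/25 = ((-96/25)·3³/6 - (-128/25)·3²/2)/1000 = 18/3125 m
Load 2 — point force P=2 kN at a=12/5 m (b=L-a=18/5):
  y_2 = -Pa²(L-x)²(3bL-(3b+a)(L-x))/(6L³EI)  [x>a] = -2·(12/5)²·(6-3)²·(3·(18/5)·6-(3·(18/5)+(12/5))·(6-3))/(6·6³·1000) = -63/31250 m
Load 3 — applied couple M₀=-4 kN·m at a=9/2 m (b=L-a=3/2):
  y_3 = (R_Ax³/6 - M_Ax²/2)/EI  [x≤a] with R_A=-3/4, M_A=-5/4 = ((-3/4)·3³/6 - (-5/4)·3²/2)/1000 = 9/4000 m
Load 4 — uniform load w=11 kN/m over full span:
  y_4 = -wx²(L-x)²/(24EI) = -11·3²·(6-3)²/(24·1000) = -297/8000 m
Superposition: y = Σ y_i = -31131/1000000 m ≈ -0.031131 m

y(3) = -31131/1000000 m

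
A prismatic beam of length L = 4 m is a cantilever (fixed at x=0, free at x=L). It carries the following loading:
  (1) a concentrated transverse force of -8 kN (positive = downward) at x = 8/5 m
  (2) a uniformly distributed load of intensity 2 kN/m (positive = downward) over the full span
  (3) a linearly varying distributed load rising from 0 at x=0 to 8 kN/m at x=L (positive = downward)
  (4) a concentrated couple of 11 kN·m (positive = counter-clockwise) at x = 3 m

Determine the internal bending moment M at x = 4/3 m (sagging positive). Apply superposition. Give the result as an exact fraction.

M(4/3) = -6521/405 kN·m

Load 1 — point force P=-8 kN at a=8/5 m (b=L-a=12/5):
  M_1 = -P(a-x)  [x≤a] = -(-8)·((8/5)-(4/3)) = 32/15 kN·m
Load 2 — uniform load w=2 kN/m over full span:
  M_2 = -w(L-x)²/2 = -2·(4-(4/3))²/2 = -64/9 kN·m
Load 3 — triangular load w₀=8 kN/m (0→w₀ over full span):
  M_3 = w₀Lx/2 - w₀L²/3 - w₀x³/(6L) = 8·4·(4/3)/2 - 8·4²/3 - 8·(4/3)³/(6·4) = -1792/81 kN·m
Load 4 — applied couple M₀=11 kN·m at a=3 m (b=L-a=1):
  M_4 = M₀  [x≤a] = 11 = 11 kN·m
Superposition: M = Σ M_i = -6521/405 kN·m ≈ -16.101235 kN·m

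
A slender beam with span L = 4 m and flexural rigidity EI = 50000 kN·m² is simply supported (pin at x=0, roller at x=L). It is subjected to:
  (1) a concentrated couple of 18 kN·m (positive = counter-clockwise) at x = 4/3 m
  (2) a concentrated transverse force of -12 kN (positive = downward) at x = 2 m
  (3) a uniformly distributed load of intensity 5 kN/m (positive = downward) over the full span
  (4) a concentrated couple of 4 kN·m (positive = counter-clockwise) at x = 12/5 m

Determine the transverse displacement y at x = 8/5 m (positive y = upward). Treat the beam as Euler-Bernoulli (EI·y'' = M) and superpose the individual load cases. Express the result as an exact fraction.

Load 1 — applied couple M₀=18 kN·m at a=4/3 m (b=L-a=8/3):
  y_1 = (M₀x³/(6L)-M₀(x-a)²/2+C₁x)/EI  [x>a] with C₁=M₀(3b²-L²)/(6L)=4 = (18·(8/5)³/(6·4)-18·((8/5)-(4/3))²/2+4·(8/5))/50000 = 69/390625 m
Load 2 — point force P=-12 kN at a=2 m (b=L-a=2):
  y_2 = -Pbx(L²-b²-x²)/(6LEI)  [x≤a] = -(-12)·2·(8/5)·(4²-2²-(8/5)²)/(6·4·50000) = 118/390625 m
Load 3 — uniform load w=5 kN/m over full span:
  y_3 = -wx(L³-2Lx²+x³)/(24EI) = -5·(8/5)·(4³-2·4·(8/5)²+(8/5)³)/(24·50000) = -124/390625 m
Load 4 — applied couple M₀=4 kN·m at a=12/5 m (b=L-a=8/5):
  y_4 = (M₀x³/(6L)+C₁x)/EI  [x≤a] with C₁=M₀(3b²-L²)/(6L)=-104/75 = (4·(8/5)³/(6·4)+(-104/75)·(8/5))/50000 = -12/390625 m
Superposition: y = Σ y_i = 51/390625 m ≈ 0.000131 m

y(8/5) = 51/390625 m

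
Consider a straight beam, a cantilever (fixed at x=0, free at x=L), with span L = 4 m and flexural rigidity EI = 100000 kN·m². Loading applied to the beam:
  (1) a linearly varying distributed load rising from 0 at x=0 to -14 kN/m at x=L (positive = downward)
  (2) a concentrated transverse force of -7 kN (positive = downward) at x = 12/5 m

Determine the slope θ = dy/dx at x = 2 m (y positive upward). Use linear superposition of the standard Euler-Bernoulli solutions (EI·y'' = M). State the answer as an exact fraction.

Load 1 — triangular load w₀=-14 kN/m (0→w₀ over full span):
  θ_1 = (w₀Lx²/4-w₀L²x/3-w₀x⁴/(24L))/EI = ((-14)·4·2²/4-(-14)·4²·2/3-(-14)·2⁴/(24·4))/100000 = 287/300000 rad
Load 2 — point force P=-7 kN at a=12/5 m (b=L-a=8/5):
  θ_2 = -Px(2a-x)/(2EI)  [x≤a] = -(-7)·2·(2·(12/5)-2)/(2·100000) = 49/250000 rad
Superposition: θ = Σ θ_i = 1729/1500000 rad ≈ 0.001153 rad

θ(2) = 1729/1500000 rad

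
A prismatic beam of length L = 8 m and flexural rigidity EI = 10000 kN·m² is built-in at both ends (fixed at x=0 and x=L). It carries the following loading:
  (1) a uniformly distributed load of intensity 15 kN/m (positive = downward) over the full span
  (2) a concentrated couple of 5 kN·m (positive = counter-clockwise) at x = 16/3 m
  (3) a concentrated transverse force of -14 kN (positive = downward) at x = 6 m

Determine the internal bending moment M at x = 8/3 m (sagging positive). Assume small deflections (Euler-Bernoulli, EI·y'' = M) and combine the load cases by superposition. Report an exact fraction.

M(8/3) = 959/36 kN·m

Load 1 — uniform load w=15 kN/m over full span:
  M_1 = wLx/2 - wL²/12 - wx²/2 = 15·8·(8/3)/2 - 15·8²/12 - 15·(8/3)²/2 = 80/3 kN·m
Load 2 — applied couple M₀=5 kN·m at a=16/3 m (b=L-a=8/3):
  M_2 = R_Ax - M_A  [x≤a] with R_A=5/6, M_A=5/3 = (5/6)·(8/3) - (5/3) = 5/9 kN·m
Load 3 — point force P=-14 kN at a=6 m (b=L-a=2):
  M_3 = Pb²(3a+b)x/L³ - Pab²/L²  [x≤a] = (-14)·2²·(3·6+2)·(8/3)/8³ - (-14)·6·2²/8² = -7/12 kN·m
Superposition: M = Σ M_i = 959/36 kN·m ≈ 26.638889 kN·m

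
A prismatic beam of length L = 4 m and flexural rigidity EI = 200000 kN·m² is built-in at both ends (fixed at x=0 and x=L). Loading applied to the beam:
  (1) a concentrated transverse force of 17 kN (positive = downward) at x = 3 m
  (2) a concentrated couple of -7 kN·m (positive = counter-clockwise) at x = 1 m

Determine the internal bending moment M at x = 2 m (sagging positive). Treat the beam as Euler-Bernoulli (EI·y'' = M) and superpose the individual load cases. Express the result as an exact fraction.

Load 1 — point force P=17 kN at a=3 m (b=L-a=1):
  M_1 = Pb²(3a+b)x/L³ - Pab²/L²  [x≤a] = 17·1²·(3·3+1)·2/4³ - 17·3·1²/4² = 17/8 kN·m
Load 2 — applied couple M₀=-7 kN·m at a=1 m (b=L-a=3):
  M_2 = R_Ax - M_A - M₀  [x>a] with R_A=-63/32, M_A=21/16 = (-63/32)·2 - (21/16) - (-7) = 7/4 kN·m
Superposition: M = Σ M_i = 31/8 kN·m ≈ 3.875000 kN·m

M(2) = 31/8 kN·m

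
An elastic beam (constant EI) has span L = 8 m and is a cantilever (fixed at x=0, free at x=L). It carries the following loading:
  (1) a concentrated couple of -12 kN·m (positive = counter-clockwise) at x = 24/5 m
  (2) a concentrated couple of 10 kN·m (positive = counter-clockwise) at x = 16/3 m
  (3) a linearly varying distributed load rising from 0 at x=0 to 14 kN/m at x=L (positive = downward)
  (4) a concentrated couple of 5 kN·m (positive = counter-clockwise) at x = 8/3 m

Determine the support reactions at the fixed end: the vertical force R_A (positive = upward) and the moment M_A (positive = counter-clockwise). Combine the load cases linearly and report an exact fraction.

Load 1 — applied couple M₀=-12 kN·m at a=24/5 m (b=L-a=16/5):
  R_A = 0 kN
  M_A = -M₀ = -(-12) = 12 kN·m
Load 2 — applied couple M₀=10 kN·m at a=16/3 m (b=L-a=8/3):
  R_A = 0 kN
  M_A = -M₀ = -10 kN·m
Load 3 — triangular load w₀=14 kN/m (0→w₀ over full span):
  R_A = w₀L/2 = 14·8/2 = 56 kN
  M_A = w₀L²/3 = 14·8²/3 = 896/3 kN·m
Load 4 — applied couple M₀=5 kN·m at a=8/3 m (b=L-a=16/3):
  R_A = 0 kN
  M_A = -M₀ = -5 kN·m
Superposition: R_A = 56 kN, M_A = 887/3 kN·m

R_A = 56 kN, M_A = 887/3 kN·m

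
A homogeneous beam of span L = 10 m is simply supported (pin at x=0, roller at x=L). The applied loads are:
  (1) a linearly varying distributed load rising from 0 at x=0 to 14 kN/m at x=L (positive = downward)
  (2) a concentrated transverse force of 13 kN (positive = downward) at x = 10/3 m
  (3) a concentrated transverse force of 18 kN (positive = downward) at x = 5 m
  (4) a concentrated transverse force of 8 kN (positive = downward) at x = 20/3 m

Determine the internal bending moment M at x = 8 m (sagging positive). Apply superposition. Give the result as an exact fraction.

Load 1 — triangular load w₀=14 kN/m (0→w₀ over full span):
  M_1 = w₀Lx/6 - w₀x³/(6L) = 14·10·8/6 - 14·8³/(6·10) = 336/5 kN·m
Load 2 — point force P=13 kN at a=10/3 m (b=L-a=20/3):
  M_2 = Pa(L-x)/L  [x>a] = 13·(10/3)·(10-8)/10 = 26/3 kN·m
Load 3 — point force P=18 kN at a=5 m (b=L-a=5):
  M_3 = Pa(L-x)/L  [x>a] = 18·5·(10-8)/10 = 18 kN·m
Load 4 — point force P=8 kN at a=20/3 m (b=L-a=10/3):
  M_4 = Pa(L-x)/L  [x>a] = 8·(20/3)·(10-8)/10 = 32/3 kN·m
Superposition: M = Σ M_i = 1568/15 kN·m ≈ 104.533333 kN·m

M(8) = 1568/15 kN·m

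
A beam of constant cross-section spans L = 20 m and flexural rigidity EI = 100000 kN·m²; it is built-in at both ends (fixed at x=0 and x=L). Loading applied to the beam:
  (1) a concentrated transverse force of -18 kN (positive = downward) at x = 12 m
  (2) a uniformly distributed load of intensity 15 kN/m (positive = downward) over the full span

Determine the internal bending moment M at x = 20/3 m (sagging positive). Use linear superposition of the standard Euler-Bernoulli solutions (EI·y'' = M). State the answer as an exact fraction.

M(20/3) = 11924/75 kN·m

Load 1 — point force P=-18 kN at a=12 m (b=L-a=8):
  M_1 = Pb²(3a+b)x/L³ - Pab²/L²  [x≤a] = (-18)·8²·(3·12+8)·(20/3)/20³ - (-18)·12·8²/20² = -192/25 kN·m
Load 2 — uniform load w=15 kN/m over full span:
  M_2 = wLx/2 - wL²/12 - wx²/2 = 15·20·(20/3)/2 - 15·20²/12 - 15·(20/3)²/2 = 500/3 kN·m
Superposition: M = Σ M_i = 11924/75 kN·m ≈ 158.986667 kN·m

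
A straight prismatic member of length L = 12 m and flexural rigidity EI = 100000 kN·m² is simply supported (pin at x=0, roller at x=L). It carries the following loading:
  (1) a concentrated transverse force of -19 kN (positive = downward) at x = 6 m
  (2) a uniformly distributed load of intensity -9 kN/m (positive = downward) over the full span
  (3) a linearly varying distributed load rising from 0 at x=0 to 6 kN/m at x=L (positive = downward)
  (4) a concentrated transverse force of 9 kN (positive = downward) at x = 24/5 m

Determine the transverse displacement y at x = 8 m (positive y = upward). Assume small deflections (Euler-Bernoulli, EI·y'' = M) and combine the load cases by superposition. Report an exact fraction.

Load 1 — point force P=-19 kN at a=6 m (b=L-a=6):
  y_1 = -Pa(L-x)(2Lx-a²-x²)/(6LEI)  [x>a] = -(-19)·6·(12-8)·(2·12·8-6²-8²)/(6·12·100000) = 437/75000 m
Load 2 — uniform load w=-9 kN/m over full span:
  y_2 = -wx(L³-2Lx²+x³)/(24EI) = -(-9)·8·(12³-2·12·8²+8³)/(24·100000) = 66/3125 m
Load 3 — triangular load w₀=6 kN/m (0→w₀ over full span):
  y_3 = -w₀x(7L⁴-10L²x²+3x⁴)/(360LEI) = -6·8·(7·12⁴-10·12²·8²+3·8⁴)/(360·12·100000) = -68/9375 m
Load 4 — point force P=9 kN at a=24/5 m (b=L-a=36/5):
  y_4 = -Pa(L-x)(2Lx-a²-x²)/(6LEI)  [x>a] = -9·(24/5)·(12-8)·(2·12·8-(24/5)²-8²)/(6·12·100000) = -984/390625 m
Superposition: y = Σ y_i = 161009/9375000 m ≈ 0.017174 m

y(8) = 161009/9375000 m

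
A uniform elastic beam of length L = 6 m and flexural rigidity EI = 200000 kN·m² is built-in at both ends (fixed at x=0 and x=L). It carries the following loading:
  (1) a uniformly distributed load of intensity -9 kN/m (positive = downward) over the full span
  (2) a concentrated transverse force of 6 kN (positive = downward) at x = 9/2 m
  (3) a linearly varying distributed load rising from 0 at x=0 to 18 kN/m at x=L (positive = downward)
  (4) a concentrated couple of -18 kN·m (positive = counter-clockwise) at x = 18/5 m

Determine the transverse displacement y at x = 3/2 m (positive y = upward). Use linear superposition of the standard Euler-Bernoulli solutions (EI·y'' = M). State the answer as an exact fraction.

Load 1 — uniform load w=-9 kN/m over full span:
  y_1 = -wx²(L-x)²/(24EI) = -(-9)·(3/2)²·(6-(3/2))²/(24·200000) = 2187/25600000 m
Load 2 — point force P=6 kN at a=9/2 m (b=L-a=3/2):
  y_2 = -Pb²x²(3aL-(3a+b)x)/(6L³EI)  [x≤a] = -6·(3/2)²·(3/2)²·(3·(9/2)·6-(3·(9/2)+(3/2))·(3/2))/(6·6³·200000) = -351/51200000 m
Load 3 — triangular load w₀=18 kN/m (0→w₀ over full span):
  y_3 = -w₀x²(L-x)²(x+2L)/(120LEI) = -18·(3/2)²·(6-(3/2))²·((3/2)+2·6)/(120·6·200000) = -19683/256000000 m
Load 4 — applied couple M₀=-18 kN·m at a=18/5 m (b=L-a=12/5):
  y_4 = (R_Ax³/6 - M_Ax²/2)/EI  [x≤a] with R_A=-108/25, M_A=-144/25 = ((-108/25)·(3/2)³/6 - (-144/25)·(3/2)²/2)/200000 = 81/4000000 m
Superposition: y = Σ y_i = 351/16000000 m ≈ 0.000022 m

y(3/2) = 351/16000000 m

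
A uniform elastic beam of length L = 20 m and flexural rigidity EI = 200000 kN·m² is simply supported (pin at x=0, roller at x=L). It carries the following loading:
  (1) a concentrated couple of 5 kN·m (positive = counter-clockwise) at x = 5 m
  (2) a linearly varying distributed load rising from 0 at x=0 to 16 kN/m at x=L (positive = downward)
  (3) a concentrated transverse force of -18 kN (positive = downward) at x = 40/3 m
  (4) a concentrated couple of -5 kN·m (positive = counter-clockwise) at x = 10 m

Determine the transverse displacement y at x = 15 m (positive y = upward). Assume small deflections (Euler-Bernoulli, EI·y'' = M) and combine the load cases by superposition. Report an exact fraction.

y(15) = -5977/115200 m

Load 1 — applied couple M₀=5 kN·m at a=5 m (b=L-a=15):
  y_1 = (M₀x³/(6L)-M₀(x-a)²/2+C₁x)/EI  [x>a] with C₁=M₀(3b²-L²)/(6L)=275/24 = (5·15³/(6·20)-5·(15-5)²/2+(275/24)·15)/200000 = 1/3200 m
Load 2 — triangular load w₀=16 kN/m (0→w₀ over full span):
  y_2 = -w₀x(7L⁴-10L²x²+3x⁴)/(360LEI) = -16·15·(7·20⁴-10·20²·15²+3·15⁴)/(360·20·200000) = -119/1920 m
Load 3 — point force P=-18 kN at a=40/3 m (b=L-a=20/3):
  y_3 = -Pa(L-x)(2Lx-a²-x²)/(6LEI)  [x>a] = -(-18)·(40/3)·(20-15)·(2·20·15-(40/3)²-15²)/(6·20·200000) = 71/7200 m
Load 4 — applied couple M₀=-5 kN·m at a=10 m (b=L-a=10):
  y_4 = (M₀x³/(6L)-M₀(x-a)²/2+C₁x)/EI  [x>a] with C₁=M₀(3b²-L²)/(6L)=25/6 = ((-5)·15³/(6·20)-(-5)·(15-10)²/2+(25/6)·15)/200000 = -1/12800 m
Superposition: y = Σ y_i = -5977/115200 m ≈ -0.051884 m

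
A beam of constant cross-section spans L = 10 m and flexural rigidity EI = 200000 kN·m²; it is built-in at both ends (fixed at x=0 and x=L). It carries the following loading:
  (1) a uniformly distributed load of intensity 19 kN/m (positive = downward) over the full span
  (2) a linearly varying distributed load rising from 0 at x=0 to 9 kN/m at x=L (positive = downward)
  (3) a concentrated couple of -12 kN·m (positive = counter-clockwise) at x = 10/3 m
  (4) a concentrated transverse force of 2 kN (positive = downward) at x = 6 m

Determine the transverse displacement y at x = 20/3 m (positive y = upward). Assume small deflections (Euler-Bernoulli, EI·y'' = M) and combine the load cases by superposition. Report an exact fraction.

Load 1 — uniform load w=19 kN/m over full span:
  y_1 = -wx²(L-x)²/(24EI) = -19·(20/3)²·(10-(20/3))²/(24·200000) = -19/9720 m
Load 2 — triangular load w₀=9 kN/m (0→w₀ over full span):
  y_2 = -w₀x²(L-x)²(x+2L)/(120LEI) = -9·(20/3)²·(10-(20/3))²·((20/3)+2·10)/(120·10·200000) = -1/2025 m
Load 3 — applied couple M₀=-12 kN·m at a=10/3 m (b=L-a=20/3):
  y_3 = (R_Ax³/6 - M_Ax²/2 - M₀(x-a)²/2)/EI  [x>a] with R_A=-8/5, M_A=0 = ((-8/5)·(20/3)³/6 - 0·(20/3)²/2 - (-12)·((20/3)-(10/3))²/2)/200000 = -1/16200 m
Load 4 — point force P=2 kN at a=6 m (b=L-a=4):
  y_4 = -Pa²(L-x)²(3bL-(3b+a)(L-x))/(6L³EI)  [x>a] = -2·6²·(10-(20/3))²·(3·4·10-(3·4+6)·(10-(20/3)))/(6·10³·200000) = -1/25000 m
Superposition: y = Σ y_i = -15493/6075000 m ≈ -0.002550 m

y(20/3) = -15493/6075000 m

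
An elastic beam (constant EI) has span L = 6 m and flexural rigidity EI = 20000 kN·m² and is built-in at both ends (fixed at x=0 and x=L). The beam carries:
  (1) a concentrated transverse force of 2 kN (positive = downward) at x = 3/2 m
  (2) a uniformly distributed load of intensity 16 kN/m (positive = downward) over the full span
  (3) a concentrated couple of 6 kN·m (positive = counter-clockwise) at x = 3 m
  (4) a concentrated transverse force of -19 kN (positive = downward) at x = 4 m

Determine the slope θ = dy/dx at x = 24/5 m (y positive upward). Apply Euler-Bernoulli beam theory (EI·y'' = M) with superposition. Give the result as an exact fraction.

θ(24/5) = 25867/30000000 rad

Load 1 — point force P=2 kN at a=3/2 m (b=L-a=9/2):
  θ_1 = Pa²(L-x)(2bL-(3b+a)(L-x))/(2L³EI)  [x>a] = 2·(3/2)²·(6-(24/5))·(2·(9/2)·6-(3·(9/2)+(3/2))·(6-(24/5)))/(2·6³·20000) = 9/400000 rad
Load 2 — uniform load w=16 kN/m over full span:
  θ_2 = -wx(L-x)(L-2x)/(12EI) = -16·(24/5)·(6-(24/5))·(6-2·(24/5))/(12·20000) = 108/78125 rad
Load 3 — applied couple M₀=6 kN·m at a=3 m (b=L-a=3):
  θ_3 = (R_Ax²/2 - M_Ax - M₀(x-a))/EI  [x>a] with R_A=3/2, M_A=3/2 = ((3/2)·(24/5)²/2 - (3/2)·(24/5) - 6·((24/5)-3))/20000 = -9/250000 rad
Load 4 — point force P=-19 kN at a=4 m (b=L-a=2):
  θ_4 = Pa²(L-x)(2bL-(3b+a)(L-x))/(2L³EI)  [x>a] = (-19)·4²·(6-(24/5))·(2·2·6-(3·2+4)·(6-(24/5)))/(2·6³·20000) = -19/37500 rad
Superposition: θ = Σ θ_i = 25867/30000000 rad ≈ 0.000862 rad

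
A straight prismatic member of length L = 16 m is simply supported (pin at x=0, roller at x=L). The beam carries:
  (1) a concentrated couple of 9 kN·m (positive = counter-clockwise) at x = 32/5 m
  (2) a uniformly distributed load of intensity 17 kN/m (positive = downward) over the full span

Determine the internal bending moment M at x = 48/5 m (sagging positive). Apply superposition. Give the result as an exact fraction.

Load 1 — applied couple M₀=9 kN·m at a=32/5 m (b=L-a=48/5):
  M_1 = M₀x/L - M₀  [x>a] = 9·(48/5)/16 - 9 = -18/5 kN·m
Load 2 — uniform load w=17 kN/m over full span:
  M_2 = wx(L-x)/2 = 17·(48/5)·(16-(48/5))/2 = 13056/25 kN·m
Superposition: M = Σ M_i = 12966/25 kN·m ≈ 518.640000 kN·m

M(48/5) = 12966/25 kN·m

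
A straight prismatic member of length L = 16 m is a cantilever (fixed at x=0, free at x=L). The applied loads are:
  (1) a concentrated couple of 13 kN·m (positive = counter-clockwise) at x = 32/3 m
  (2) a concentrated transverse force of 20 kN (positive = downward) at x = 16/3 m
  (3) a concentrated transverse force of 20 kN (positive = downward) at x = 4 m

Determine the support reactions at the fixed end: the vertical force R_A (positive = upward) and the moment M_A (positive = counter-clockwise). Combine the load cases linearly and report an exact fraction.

R_A = 40 kN, M_A = 521/3 kN·m

Load 1 — applied couple M₀=13 kN·m at a=32/3 m (b=L-a=16/3):
  R_A = 0 kN
  M_A = -M₀ = -13 kN·m
Load 2 — point force P=20 kN at a=16/3 m (b=L-a=32/3):
  R_A = P = 20 kN
  M_A = Pa = 20·(16/3) = 320/3 kN·m
Load 3 — point force P=20 kN at a=4 m (b=L-a=12):
  R_A = P = 20 kN
  M_A = Pa = 20·4 = 80 kN·m
Superposition: R_A = 40 kN, M_A = 521/3 kN·m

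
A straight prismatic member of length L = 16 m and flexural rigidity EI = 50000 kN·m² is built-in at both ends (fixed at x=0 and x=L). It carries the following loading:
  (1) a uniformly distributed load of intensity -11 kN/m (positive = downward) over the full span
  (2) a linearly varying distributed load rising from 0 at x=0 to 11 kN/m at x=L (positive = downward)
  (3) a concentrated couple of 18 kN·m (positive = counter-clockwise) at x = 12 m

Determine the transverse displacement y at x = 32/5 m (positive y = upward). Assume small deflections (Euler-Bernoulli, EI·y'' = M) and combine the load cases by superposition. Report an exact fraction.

Load 1 — uniform load w=-11 kN/m over full span:
  y_1 = -wx²(L-x)²/(24EI) = -(-11)·(32/5)²·(16-(32/5))²/(24·50000) = 67584/1953125 m
Load 2 — triangular load w₀=11 kN/m (0→w₀ over full span):
  y_2 = -w₀x²(L-x)²(x+2L)/(120LEI) = -11·(32/5)²·(16-(32/5))²·((32/5)+2·16)/(120·16·50000) = -811008/48828125 m
Load 3 — applied couple M₀=18 kN·m at a=12 m (b=L-a=4):
  y_3 = (R_Ax³/6 - M_Ax²/2)/EI  [x≤a] with R_A=81/64, M_A=45/8 = ((81/64)·(32/5)³/6 - (45/8)·(32/5)²/2)/50000 = -468/390625 m
Superposition: y = Σ y_i = 820092/48828125 m ≈ 0.016795 m

y(32/5) = 820092/48828125 m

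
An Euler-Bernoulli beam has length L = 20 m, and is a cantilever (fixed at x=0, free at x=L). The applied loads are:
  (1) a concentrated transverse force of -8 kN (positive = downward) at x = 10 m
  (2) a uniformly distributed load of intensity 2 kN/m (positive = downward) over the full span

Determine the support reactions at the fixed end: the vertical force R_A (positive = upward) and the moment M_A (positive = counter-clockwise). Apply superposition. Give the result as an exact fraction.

Load 1 — point force P=-8 kN at a=10 m (b=L-a=10):
  R_A = P = (-8) = -8 kN
  M_A = Pa = (-8)·10 = -80 kN·m
Load 2 — uniform load w=2 kN/m over full span:
  R_A = wL = 2·20 = 40 kN
  M_A = wL²/2 = 2·20²/2 = 400 kN·m
Superposition: R_A = 32 kN, M_A = 320 kN·m

R_A = 32 kN, M_A = 320 kN·m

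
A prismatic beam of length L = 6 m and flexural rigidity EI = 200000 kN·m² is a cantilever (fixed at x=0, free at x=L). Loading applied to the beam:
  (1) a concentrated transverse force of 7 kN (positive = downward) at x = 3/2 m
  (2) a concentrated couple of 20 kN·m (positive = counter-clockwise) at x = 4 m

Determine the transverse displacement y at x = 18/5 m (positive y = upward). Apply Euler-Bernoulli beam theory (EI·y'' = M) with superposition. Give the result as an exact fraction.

y(18/5) = 1683/3200000 m

Load 1 — point force P=7 kN at a=3/2 m (b=L-a=9/2):
  y_1 = -Pa²(3x-a)/(6EI)  [x>a] = -7·(3/2)²·(3·(18/5)-(3/2))/(6·200000) = -1953/16000000 m
Load 2 — applied couple M₀=20 kN·m at a=4 m (b=L-a=2):
  y_2 = M₀x²/(2EI)  [x≤a] = 20·(18/5)²/(2·200000) = 81/125000 m
Superposition: y = Σ y_i = 1683/3200000 m ≈ 0.000526 m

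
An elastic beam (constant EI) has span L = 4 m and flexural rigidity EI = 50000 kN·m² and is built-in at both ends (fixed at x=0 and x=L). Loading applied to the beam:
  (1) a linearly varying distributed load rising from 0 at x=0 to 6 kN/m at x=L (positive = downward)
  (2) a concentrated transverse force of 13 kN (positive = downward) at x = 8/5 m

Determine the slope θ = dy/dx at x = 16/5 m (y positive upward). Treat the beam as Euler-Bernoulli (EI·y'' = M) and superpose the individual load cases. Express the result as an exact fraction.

Load 1 — triangular load w₀=6 kN/m (0→w₀ over full span):
  θ_1 = -w₀(2x(L-x)(L-2x)(x+2L)+x²(L-x)²)/(120LEI) = -6·(2·(16/5)·(4-(16/5))·(4-2·(16/5))·((16/5)+2·4)+(16/5)²·(4-(16/5))²)/(120·4·50000) = 64/1953125 rad
Load 2 — point force P=13 kN at a=8/5 m (b=L-a=12/5):
  θ_2 = Pa²(L-x)(2bL-(3b+a)(L-x))/(2L³EI)  [x>a] = 13·(8/5)²·(4-(16/5))·(2·(12/5)·4-(3·(12/5)+(8/5))·(4-(16/5)))/(2·4³·50000) = 494/9765625 rad
Superposition: θ = Σ θ_i = 814/9765625 rad ≈ 0.000083 rad

θ(16/5) = 814/9765625 rad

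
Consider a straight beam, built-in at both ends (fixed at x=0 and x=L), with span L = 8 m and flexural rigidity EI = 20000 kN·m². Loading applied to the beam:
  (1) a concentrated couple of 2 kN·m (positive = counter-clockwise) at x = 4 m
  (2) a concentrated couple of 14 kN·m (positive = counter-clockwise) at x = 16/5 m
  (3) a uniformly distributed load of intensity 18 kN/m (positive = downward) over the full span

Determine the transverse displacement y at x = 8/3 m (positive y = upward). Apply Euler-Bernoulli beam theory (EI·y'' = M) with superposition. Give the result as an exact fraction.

y(8/3) = -6341/843750 m

Load 1 — applied couple M₀=2 kN·m at a=4 m (b=L-a=4):
  y_1 = (R_Ax³/6 - M_Ax²/2)/EI  [x≤a] with R_A=3/8, M_A=1/2 = ((3/8)·(8/3)³/6 - (1/2)·(8/3)²/2)/20000 = -1/33750 m
Load 2 — applied couple M₀=14 kN·m at a=16/5 m (b=L-a=24/5):
  y_2 = (R_Ax³/6 - M_Ax²/2)/EI  [x≤a] with R_A=63/25, M_A=42/25 = ((63/25)·(8/3)³/6 - (42/25)·(8/3)²/2)/20000 = 14/140625 m
Load 3 — uniform load w=18 kN/m over full span:
  y_3 = -wx²(L-x)²/(24EI) = -18·(8/3)²·(8-(8/3))²/(24·20000) = -128/16875 m
Superposition: y = Σ y_i = -6341/843750 m ≈ -0.007515 m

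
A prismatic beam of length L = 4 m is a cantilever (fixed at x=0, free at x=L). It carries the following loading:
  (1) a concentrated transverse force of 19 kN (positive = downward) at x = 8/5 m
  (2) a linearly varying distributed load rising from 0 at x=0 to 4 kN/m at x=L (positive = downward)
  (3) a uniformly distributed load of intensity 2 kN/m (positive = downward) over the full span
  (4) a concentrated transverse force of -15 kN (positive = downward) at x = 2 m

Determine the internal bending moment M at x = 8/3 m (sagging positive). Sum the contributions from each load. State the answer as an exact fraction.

Load 1 — point force P=19 kN at a=8/5 m (b=L-a=12/5):
  M_1 = 0  [x>a] = 0 kN·m
Load 2 — triangular load w₀=4 kN/m (0→w₀ over full span):
  M_2 = w₀Lx/2 - w₀L²/3 - w₀x³/(6L) = 4·4·(8/3)/2 - 4·4²/3 - 4·(8/3)³/(6·4) = -256/81 kN·m
Load 3 — uniform load w=2 kN/m over full span:
  M_3 = -w(L-x)²/2 = -2·(4-(8/3))²/2 = -16/9 kN·m
Load 4 — point force P=-15 kN at a=2 m (b=L-a=2):
  M_4 = 0  [x>a] = 0 kN·m
Superposition: M = Σ M_i = -400/81 kN·m ≈ -4.938272 kN·m

M(8/3) = -400/81 kN·m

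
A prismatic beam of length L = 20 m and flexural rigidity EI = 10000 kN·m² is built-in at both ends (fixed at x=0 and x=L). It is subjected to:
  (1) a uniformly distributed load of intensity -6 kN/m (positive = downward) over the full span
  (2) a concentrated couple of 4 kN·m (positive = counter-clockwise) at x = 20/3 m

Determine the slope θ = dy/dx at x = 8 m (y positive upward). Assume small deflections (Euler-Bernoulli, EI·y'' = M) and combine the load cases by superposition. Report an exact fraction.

Load 1 — uniform load w=-6 kN/m over full span:
  θ_1 = -wx(L-x)(L-2x)/(12EI) = -(-6)·8·(20-8)·(20-2·8)/(12·10000) = 12/625 rad
Load 2 — applied couple M₀=4 kN·m at a=20/3 m (b=L-a=40/3):
  θ_2 = (R_Ax²/2 - M_Ax - M₀(x-a))/EI  [x>a] with R_A=4/15, M_A=0 = ((4/15)·8²/2 - 0·8 - 4·(8-(20/3)))/10000 = 1/3125 rad
Superposition: θ = Σ θ_i = 61/3125 rad ≈ 0.019520 rad

θ(8) = 61/3125 rad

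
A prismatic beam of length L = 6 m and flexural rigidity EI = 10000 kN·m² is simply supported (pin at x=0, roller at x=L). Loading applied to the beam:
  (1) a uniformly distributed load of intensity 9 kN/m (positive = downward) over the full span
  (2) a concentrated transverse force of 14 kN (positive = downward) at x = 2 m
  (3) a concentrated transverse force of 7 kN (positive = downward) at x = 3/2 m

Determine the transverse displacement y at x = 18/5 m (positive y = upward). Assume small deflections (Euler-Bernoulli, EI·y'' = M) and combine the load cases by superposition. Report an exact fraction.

Load 1 — uniform load w=9 kN/m over full span:
  y_1 = -wx(L³-2Lx²+x³)/(24EI) = -9·(18/5)·(6³-2·6·(18/5)²+(18/5)³)/(24·10000) = -22599/1562500 m
Load 2 — point force P=14 kN at a=2 m (b=L-a=4):
  y_2 = -Pa(L-x)(2Lx-a²-x²)/(6LEI)  [x>a] = -14·2·(6-(18/5))·(2·6·(18/5)-2²-(18/5)²)/(6·6·10000) = -1148/234375 m
Load 3 — point force P=7 kN at a=3/2 m (b=L-a=9/2):
  y_3 = -Pa(L-x)(2Lx-a²-x²)/(6LEI)  [x>a] = -7·(3/2)·(6-(18/5))·(2·6·(18/5)-(3/2)²-(18/5)²)/(6·6·10000) = -19593/10000000 m
Superposition: y = Σ y_i = -3198119/150000000 m ≈ -0.021321 m

y(18/5) = -3198119/150000000 m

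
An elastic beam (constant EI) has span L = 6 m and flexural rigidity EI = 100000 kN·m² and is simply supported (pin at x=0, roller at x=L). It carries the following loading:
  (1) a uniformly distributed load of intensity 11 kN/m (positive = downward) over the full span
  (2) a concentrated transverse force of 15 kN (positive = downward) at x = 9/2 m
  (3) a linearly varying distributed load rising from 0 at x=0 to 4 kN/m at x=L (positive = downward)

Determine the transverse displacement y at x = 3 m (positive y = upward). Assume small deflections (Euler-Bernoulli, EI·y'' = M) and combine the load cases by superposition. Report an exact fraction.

y(3) = -1701/640000 m

Load 1 — uniform load w=11 kN/m over full span:
  y_1 = -wx(L³-2Lx²+x³)/(24EI) = -11·3·(6³-2·6·3²+3³)/(24·100000) = -297/160000 m
Load 2 — point force P=15 kN at a=9/2 m (b=L-a=3/2):
  y_2 = -Pbx(L²-b²-x²)/(6LEI)  [x≤a] = -15·(3/2)·3·(6²-(3/2)²-3²)/(6·6·100000) = -297/640000 m
Load 3 — triangular load w₀=4 kN/m (0→w₀ over full span):
  y_3 = -w₀x(7L⁴-10L²x²+3x⁴)/(360LEI) = -4·3·(7·6⁴-10·6²·3²+3·3⁴)/(360·6·100000) = -27/80000 m
Superposition: y = Σ y_i = -1701/640000 m ≈ -0.002658 m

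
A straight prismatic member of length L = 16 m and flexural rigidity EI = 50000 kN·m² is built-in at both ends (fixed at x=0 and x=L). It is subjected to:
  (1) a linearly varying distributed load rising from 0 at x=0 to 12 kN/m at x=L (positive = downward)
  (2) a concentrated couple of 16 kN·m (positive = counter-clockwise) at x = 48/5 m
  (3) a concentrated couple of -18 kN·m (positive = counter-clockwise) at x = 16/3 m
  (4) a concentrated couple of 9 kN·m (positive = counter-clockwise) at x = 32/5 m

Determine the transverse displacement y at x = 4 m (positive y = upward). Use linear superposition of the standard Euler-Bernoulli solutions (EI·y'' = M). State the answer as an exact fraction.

Load 1 — triangular load w₀=12 kN/m (0→w₀ over full span):
  y_1 = -w₀x²(L-x)²(x+2L)/(120LEI) = -12·4²·(16-4)²·(4+2·16)/(120·16·50000) = -162/15625 m
Load 2 — applied couple M₀=16 kN·m at a=48/5 m (b=L-a=32/5):
  y_2 = (R_Ax³/6 - M_Ax²/2)/EI  [x≤a] with R_A=36/25, M_A=128/25 = ((36/25)·4³/6 - (128/25)·4²/2)/50000 = -8/15625 m
Load 3 — applied couple M₀=-18 kN·m at a=16/3 m (b=L-a=32/3):
  y_3 = (R_Ax³/6 - M_Ax²/2)/EI  [x≤a] with R_A=-3/2, M_A=0 = ((-3/2)·4³/6 - 0·4²/2)/50000 = -1/3125 m
Load 4 — applied couple M₀=9 kN·m at a=32/5 m (b=L-a=48/5):
  y_4 = (R_Ax³/6 - M_Ax²/2)/EI  [x≤a] with R_A=81/100, M_A=27/25 = ((81/100)·4³/6 - (27/25)·4²/2)/50000 = 0 m
Superposition: y = Σ y_i = -7/625 m ≈ -0.011200 m

y(4) = -7/625 m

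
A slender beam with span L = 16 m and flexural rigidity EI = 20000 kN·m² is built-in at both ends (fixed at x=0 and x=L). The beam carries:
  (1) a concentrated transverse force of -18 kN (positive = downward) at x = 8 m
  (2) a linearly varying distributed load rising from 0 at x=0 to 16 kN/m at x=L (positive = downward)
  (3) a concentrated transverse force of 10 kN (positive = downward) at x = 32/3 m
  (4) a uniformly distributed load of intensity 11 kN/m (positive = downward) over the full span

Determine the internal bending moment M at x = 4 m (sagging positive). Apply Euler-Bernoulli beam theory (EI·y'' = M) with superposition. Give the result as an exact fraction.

Load 1 — point force P=-18 kN at a=8 m (b=L-a=8):
  M_1 = Pb²(3a+b)x/L³ - Pab²/L²  [x≤a] = (-18)·8²·(3·8+8)·4/16³ - (-18)·8·8²/16² = 0 kN·m
Load 2 — triangular load w₀=16 kN/m (0→w₀ over full span):
  M_2 = 3w₀Lx/20 - w₀L²/30 - w₀x³/(6L) = 3·16·16·4/20 - 16·16²/30 - 16·4³/(6·16) = 32/5 kN·m
Load 3 — point force P=10 kN at a=32/3 m (b=L-a=16/3):
  M_3 = Pb²(3a+b)x/L³ - Pab²/L²  [x≤a] = 10·(16/3)²·(3·(32/3)+(16/3))·4/16³ - 10·(32/3)·(16/3)²/16² = -40/27 kN·m
Load 4 — uniform load w=11 kN/m over full span:
  M_4 = wLx/2 - wL²/12 - wx²/2 = 11·16·4/2 - 11·16²/12 - 11·4²/2 = 88/3 kN·m
Superposition: M = Σ M_i = 4624/135 kN·m ≈ 34.251852 kN·m

M(4) = 4624/135 kN·m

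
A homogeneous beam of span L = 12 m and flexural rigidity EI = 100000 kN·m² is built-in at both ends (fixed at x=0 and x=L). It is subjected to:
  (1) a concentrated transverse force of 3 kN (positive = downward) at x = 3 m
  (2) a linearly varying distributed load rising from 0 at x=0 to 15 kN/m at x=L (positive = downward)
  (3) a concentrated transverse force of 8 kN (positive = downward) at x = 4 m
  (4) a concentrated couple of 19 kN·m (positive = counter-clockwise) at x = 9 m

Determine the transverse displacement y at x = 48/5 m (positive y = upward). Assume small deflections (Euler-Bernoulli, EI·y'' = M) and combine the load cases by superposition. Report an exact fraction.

y(48/5) = -514781/234375000 m

Load 1 — point force P=3 kN at a=3 m (b=L-a=9):
  y_1 = -Pa²(L-x)²(3bL-(3b+a)(L-x))/(6L³EI)  [x>a] = -3·3²·(12-(48/5))²·(3·9·12-(3·9+3)·(12-(48/5)))/(6·12³·100000) = -189/5000000 m
Load 2 — triangular load w₀=15 kN/m (0→w₀ over full span):
  y_2 = -w₀x²(L-x)²(x+2L)/(120LEI) = -15·(48/5)²·(12-(48/5))²·((48/5)+2·12)/(120·12·100000) = -18144/9765625 m
Load 3 — point force P=8 kN at a=4 m (b=L-a=8):
  y_3 = -Pa²(L-x)²(3bL-(3b+a)(L-x))/(6L³EI)  [x>a] = -8·4²·(12-(48/5))²·(3·8·12-(3·8+4)·(12-(48/5)))/(6·12³·100000) = -184/1171875 m
Load 4 — applied couple M₀=19 kN·m at a=9 m (b=L-a=3):
  y_4 = (R_Ax³/6 - M_Ax²/2 - M₀(x-a)²/2)/EI  [x>a] with R_A=57/32, M_A=95/16 = ((57/32)·(48/5)³/6 - (95/16)·(48/5)²/2 - 19·((48/5)-9)²/2)/100000 = -3591/25000000 m
Superposition: y = Σ y_i = -514781/234375000 m ≈ -0.002196 m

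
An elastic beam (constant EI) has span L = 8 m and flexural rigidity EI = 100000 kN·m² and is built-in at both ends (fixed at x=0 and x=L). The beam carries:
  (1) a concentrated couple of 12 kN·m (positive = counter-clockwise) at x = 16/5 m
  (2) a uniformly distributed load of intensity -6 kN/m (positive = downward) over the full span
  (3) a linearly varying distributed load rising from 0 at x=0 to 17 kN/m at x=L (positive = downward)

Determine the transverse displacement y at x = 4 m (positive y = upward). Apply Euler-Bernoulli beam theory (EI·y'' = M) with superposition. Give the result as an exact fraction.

y(4) = -89/468750 m

Load 1 — applied couple M₀=12 kN·m at a=16/5 m (b=L-a=24/5):
  y_1 = (R_Ax³/6 - M_Ax²/2 - M₀(x-a)²/2)/EI  [x>a] with R_A=54/25, M_A=36/25 = ((54/25)·4³/6 - (36/25)·4²/2 - 12·(4-(16/5))²/2)/100000 = 6/78125 m
Load 2 — uniform load w=-6 kN/m over full span:
  y_2 = -wx²(L-x)²/(24EI) = -(-6)·4²·(8-4)²/(24·100000) = 2/3125 m
Load 3 — triangular load w₀=17 kN/m (0→w₀ over full span):
  y_3 = -w₀x²(L-x)²(x+2L)/(120LEI) = -17·4²·(8-4)²·(4+2·8)/(120·8·100000) = -17/18750 m
Superposition: y = Σ y_i = -89/468750 m ≈ -0.000190 m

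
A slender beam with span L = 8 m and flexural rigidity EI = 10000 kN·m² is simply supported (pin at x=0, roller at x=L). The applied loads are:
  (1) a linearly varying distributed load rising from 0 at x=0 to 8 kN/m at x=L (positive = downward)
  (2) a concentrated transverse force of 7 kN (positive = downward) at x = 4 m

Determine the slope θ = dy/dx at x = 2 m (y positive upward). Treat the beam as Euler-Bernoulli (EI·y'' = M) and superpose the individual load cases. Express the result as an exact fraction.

θ(2) = -3599/450000 rad

Load 1 — triangular load w₀=8 kN/m (0→w₀ over full span):
  θ_1 = -w₀(7L⁴-30L²x²+15x⁴)/(360LEI) = -8·(7·8⁴-30·8²·2²+15·2⁴)/(360·8·10000) = -1327/225000 rad
Load 2 — point force P=7 kN at a=4 m (b=L-a=4):
  θ_2 = -Pb(L²-b²-3x²)/(6LEI)  [x≤a] = -7·4·(8²-4²-3·2²)/(6·8·10000) = -21/10000 rad
Superposition: θ = Σ θ_i = -3599/450000 rad ≈ -0.007998 rad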